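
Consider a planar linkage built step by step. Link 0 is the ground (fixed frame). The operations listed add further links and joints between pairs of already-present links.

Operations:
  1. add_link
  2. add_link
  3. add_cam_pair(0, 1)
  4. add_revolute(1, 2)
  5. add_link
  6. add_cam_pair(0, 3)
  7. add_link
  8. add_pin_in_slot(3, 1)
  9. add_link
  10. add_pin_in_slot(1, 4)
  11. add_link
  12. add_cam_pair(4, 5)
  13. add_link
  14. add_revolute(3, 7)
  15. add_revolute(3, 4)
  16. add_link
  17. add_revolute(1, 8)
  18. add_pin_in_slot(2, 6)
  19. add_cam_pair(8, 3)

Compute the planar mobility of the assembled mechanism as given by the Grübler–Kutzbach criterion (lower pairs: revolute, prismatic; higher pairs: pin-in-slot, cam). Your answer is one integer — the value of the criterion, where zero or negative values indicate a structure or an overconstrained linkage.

link 0 = ground. State L|J1|J2 = 1|0|0
+link1  2|0|0
+link2  3|0|0
C(0,1) f=2→J2  3|0|1
R(1,2) f=1→J1  3|1|1
+link3  4|1|1
C(0,3) f=2→J2  4|1|2
+link4  5|1|2
PS(3,1) f=2→J2  5|1|3
+link5  6|1|3
PS(1,4) f=2→J2  6|1|4
+link6  7|1|4
C(4,5) f=2→J2  7|1|5
+link7  8|1|5
R(3,7) f=1→J1  8|2|5
R(3,4) f=1→J1  8|3|5
+link8  9|3|5
R(1,8) f=1→J1  9|4|5
PS(2,6) f=2→J2  9|4|6
C(8,3) f=2→J2  9|4|7
M = 3(9−1)−2·4−7 = 24−8−7 = 9

M = 9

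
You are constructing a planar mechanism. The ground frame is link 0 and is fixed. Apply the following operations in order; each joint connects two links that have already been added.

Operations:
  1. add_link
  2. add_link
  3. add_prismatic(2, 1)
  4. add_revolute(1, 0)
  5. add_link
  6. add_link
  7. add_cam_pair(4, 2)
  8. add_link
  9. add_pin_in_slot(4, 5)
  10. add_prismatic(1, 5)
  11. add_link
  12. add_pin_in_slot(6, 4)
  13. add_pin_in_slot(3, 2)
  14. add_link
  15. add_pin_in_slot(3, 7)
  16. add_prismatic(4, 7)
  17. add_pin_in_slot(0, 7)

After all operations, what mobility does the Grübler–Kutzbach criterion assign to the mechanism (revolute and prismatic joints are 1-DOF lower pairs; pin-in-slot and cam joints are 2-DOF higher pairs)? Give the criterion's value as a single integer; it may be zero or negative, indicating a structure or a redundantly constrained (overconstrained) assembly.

(L,J1,J2)=(1,0,0); link0 fixed
link1: (2,0,0)
link2: (3,0,0)
P 2-1 [J1]: (3,1,0)
R 1-0 [J1]: (3,2,0)
link3: (4,2,0)
link4: (5,2,0)
C 4-2 [J2]: (5,2,1)
link5: (6,2,1)
PS 4-5 [J2]: (6,2,2)
P 1-5 [J1]: (6,3,2)
link6: (7,3,2)
PS 6-4 [J2]: (7,3,3)
PS 3-2 [J2]: (7,3,4)
link7: (8,3,4)
PS 3-7 [J2]: (8,3,5)
P 4-7 [J1]: (8,4,5)
PS 0-7 [J2]: (8,4,6)
Grübler: 3·7 − 2·4 − 6 = 7

M = 7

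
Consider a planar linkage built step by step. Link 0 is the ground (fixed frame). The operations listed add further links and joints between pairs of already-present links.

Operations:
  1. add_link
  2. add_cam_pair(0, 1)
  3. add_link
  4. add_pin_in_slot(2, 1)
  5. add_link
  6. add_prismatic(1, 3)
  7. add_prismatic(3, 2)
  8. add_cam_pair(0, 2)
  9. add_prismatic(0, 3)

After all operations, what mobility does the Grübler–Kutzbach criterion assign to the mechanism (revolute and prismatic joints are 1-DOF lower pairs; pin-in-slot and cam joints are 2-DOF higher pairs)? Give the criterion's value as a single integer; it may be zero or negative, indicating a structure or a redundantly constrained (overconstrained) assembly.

link 0 = ground. State L|J1|J2 = 1|0|0
+link1  2|0|0
C(0,1) f=2→J2  2|0|1
+link2  3|0|1
PS(2,1) f=2→J2  3|0|2
+link3  4|0|2
P(1,3) f=1→J1  4|1|2
P(3,2) f=1→J1  4|2|2
C(0,2) f=2→J2  4|2|3
P(0,3) f=1→J1  4|3|3
M = 3(4−1)−2·3−3 = 9−6−3 = 0

M = 0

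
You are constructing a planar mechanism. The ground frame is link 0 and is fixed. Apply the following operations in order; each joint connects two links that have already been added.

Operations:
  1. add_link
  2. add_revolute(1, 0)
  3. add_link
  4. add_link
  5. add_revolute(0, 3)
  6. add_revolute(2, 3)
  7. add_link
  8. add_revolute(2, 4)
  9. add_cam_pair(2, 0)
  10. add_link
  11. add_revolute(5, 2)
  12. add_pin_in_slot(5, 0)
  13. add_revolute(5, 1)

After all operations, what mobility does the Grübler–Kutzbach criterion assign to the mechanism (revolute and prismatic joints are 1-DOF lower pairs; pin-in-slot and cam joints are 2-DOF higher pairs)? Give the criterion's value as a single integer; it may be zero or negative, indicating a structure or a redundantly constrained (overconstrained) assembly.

M = 1

ground; <1,0,0>
#1 <2,0,0>
R:1↔0 J1 <2,1,0>
#2 <3,1,0>
#3 <4,1,0>
R:0↔3 J1 <4,2,0>
R:2↔3 J1 <4,3,0>
#4 <5,3,0>
R:2↔4 J1 <5,4,0>
C:2↔0 J2 <5,4,1>
#5 <6,4,1>
R:5↔2 J1 <6,5,1>
PS:5↔0 J2 <6,5,2>
R:5↔1 J1 <6,6,2>
3×5 − 2×6 − 1×2 = 1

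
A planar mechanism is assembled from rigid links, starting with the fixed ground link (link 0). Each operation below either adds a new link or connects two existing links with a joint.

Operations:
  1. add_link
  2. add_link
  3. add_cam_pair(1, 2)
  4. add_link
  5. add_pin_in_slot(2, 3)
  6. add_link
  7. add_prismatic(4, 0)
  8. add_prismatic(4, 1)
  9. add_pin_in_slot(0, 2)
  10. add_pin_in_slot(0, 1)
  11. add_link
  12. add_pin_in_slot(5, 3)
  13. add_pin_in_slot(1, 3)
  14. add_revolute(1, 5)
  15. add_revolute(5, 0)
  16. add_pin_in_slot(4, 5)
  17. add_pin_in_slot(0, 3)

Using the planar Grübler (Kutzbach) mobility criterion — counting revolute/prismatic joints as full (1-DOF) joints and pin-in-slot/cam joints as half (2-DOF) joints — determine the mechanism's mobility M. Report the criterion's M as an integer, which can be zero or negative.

M = -1

L=1 J1=0 J2=0
add link → L=2 J1=0 J2=0
add link → L=3 J1=0 J2=0
C@1,2 dof=2 J2 → L=3 J1=0 J2=1
add link → L=4 J1=0 J2=1
PS@2,3 dof=2 J2 → L=4 J1=0 J2=2
add link → L=5 J1=0 J2=2
P@4,0 dof=1 J1 → L=5 J1=1 J2=2
P@4,1 dof=1 J1 → L=5 J1=2 J2=2
PS@0,2 dof=2 J2 → L=5 J1=2 J2=3
PS@0,1 dof=2 J2 → L=5 J1=2 J2=4
add link → L=6 J1=2 J2=4
PS@5,3 dof=2 J2 → L=6 J1=2 J2=5
PS@1,3 dof=2 J2 → L=6 J1=2 J2=6
R@1,5 dof=1 J1 → L=6 J1=3 J2=6
R@5,0 dof=1 J1 → L=6 J1=4 J2=6
PS@4,5 dof=2 J2 → L=6 J1=4 J2=7
PS@0,3 dof=2 J2 → L=6 J1=4 J2=8
M=3(L−1)−2J1−J2=3·5−2·4−8=-1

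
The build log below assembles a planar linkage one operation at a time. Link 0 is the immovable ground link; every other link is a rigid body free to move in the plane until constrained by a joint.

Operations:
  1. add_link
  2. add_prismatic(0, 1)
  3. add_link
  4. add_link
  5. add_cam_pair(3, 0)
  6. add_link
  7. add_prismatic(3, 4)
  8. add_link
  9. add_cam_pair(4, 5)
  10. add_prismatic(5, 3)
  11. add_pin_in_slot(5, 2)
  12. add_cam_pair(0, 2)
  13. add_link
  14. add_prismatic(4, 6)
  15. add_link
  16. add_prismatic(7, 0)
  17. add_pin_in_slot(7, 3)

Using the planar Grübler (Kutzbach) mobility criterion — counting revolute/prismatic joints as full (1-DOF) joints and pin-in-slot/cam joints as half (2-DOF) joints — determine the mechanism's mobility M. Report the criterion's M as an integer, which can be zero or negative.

L=1 J1=0 J2=0
add link → L=2 J1=0 J2=0
P@0,1 dof=1 J1 → L=2 J1=1 J2=0
add link → L=3 J1=1 J2=0
add link → L=4 J1=1 J2=0
C@3,0 dof=2 J2 → L=4 J1=1 J2=1
add link → L=5 J1=1 J2=1
P@3,4 dof=1 J1 → L=5 J1=2 J2=1
add link → L=6 J1=2 J2=1
C@4,5 dof=2 J2 → L=6 J1=2 J2=2
P@5,3 dof=1 J1 → L=6 J1=3 J2=2
PS@5,2 dof=2 J2 → L=6 J1=3 J2=3
C@0,2 dof=2 J2 → L=6 J1=3 J2=4
add link → L=7 J1=3 J2=4
P@4,6 dof=1 J1 → L=7 J1=4 J2=4
add link → L=8 J1=4 J2=4
P@7,0 dof=1 J1 → L=8 J1=5 J2=4
PS@7,3 dof=2 J2 → L=8 J1=5 J2=5
M=3(L−1)−2J1−J2=3·7−2·5−5=6

M = 6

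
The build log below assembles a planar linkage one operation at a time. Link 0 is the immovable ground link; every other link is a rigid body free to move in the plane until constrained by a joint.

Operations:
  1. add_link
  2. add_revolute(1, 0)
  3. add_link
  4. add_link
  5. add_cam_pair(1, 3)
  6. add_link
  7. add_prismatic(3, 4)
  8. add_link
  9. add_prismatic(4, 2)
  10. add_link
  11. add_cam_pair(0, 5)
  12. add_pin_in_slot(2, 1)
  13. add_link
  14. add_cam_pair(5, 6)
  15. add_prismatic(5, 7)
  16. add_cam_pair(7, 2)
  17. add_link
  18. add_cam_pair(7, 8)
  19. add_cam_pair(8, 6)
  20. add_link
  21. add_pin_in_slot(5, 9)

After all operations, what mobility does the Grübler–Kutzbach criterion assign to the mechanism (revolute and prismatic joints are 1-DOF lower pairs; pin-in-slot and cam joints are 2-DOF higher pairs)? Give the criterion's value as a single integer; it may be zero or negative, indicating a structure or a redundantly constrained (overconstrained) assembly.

M = 11

(L,J1,J2)=(1,0,0); link0 fixed
link1: (2,0,0)
R 1-0 [J1]: (2,1,0)
link2: (3,1,0)
link3: (4,1,0)
C 1-3 [J2]: (4,1,1)
link4: (5,1,1)
P 3-4 [J1]: (5,2,1)
link5: (6,2,1)
P 4-2 [J1]: (6,3,1)
link6: (7,3,1)
C 0-5 [J2]: (7,3,2)
PS 2-1 [J2]: (7,3,3)
link7: (8,3,3)
C 5-6 [J2]: (8,3,4)
P 5-7 [J1]: (8,4,4)
C 7-2 [J2]: (8,4,5)
link8: (9,4,5)
C 7-8 [J2]: (9,4,6)
C 8-6 [J2]: (9,4,7)
link9: (10,4,7)
PS 5-9 [J2]: (10,4,8)
Grübler: 3·9 − 2·4 − 8 = 11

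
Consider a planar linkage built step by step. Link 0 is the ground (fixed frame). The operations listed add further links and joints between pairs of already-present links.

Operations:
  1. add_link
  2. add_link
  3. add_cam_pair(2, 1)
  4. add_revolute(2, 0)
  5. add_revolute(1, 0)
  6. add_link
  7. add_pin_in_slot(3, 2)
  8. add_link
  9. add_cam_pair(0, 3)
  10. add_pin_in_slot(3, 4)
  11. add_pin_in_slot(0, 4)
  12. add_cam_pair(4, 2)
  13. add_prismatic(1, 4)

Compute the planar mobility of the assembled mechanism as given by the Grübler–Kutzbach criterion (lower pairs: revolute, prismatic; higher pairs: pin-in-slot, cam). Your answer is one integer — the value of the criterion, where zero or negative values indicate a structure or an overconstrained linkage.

ground; <1,0,0>
#1 <2,0,0>
#2 <3,0,0>
C:2↔1 J2 <3,0,1>
R:2↔0 J1 <3,1,1>
R:1↔0 J1 <3,2,1>
#3 <4,2,1>
PS:3↔2 J2 <4,2,2>
#4 <5,2,2>
C:0↔3 J2 <5,2,3>
PS:3↔4 J2 <5,2,4>
PS:0↔4 J2 <5,2,5>
C:4↔2 J2 <5,2,6>
P:1↔4 J1 <5,3,6>
3×4 − 2×3 − 1×6 = 0

M = 0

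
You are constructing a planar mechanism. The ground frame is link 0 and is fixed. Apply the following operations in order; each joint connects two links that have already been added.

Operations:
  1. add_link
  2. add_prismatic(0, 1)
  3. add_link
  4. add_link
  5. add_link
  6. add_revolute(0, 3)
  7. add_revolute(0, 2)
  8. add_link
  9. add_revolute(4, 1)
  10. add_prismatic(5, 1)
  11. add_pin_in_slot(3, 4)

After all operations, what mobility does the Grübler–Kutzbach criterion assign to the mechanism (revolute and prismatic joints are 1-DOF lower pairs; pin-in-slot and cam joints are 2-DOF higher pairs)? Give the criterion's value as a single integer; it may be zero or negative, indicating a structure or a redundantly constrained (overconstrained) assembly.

ground; <1,0,0>
#1 <2,0,0>
P:0↔1 J1 <2,1,0>
#2 <3,1,0>
#3 <4,1,0>
#4 <5,1,0>
R:0↔3 J1 <5,2,0>
R:0↔2 J1 <5,3,0>
#5 <6,3,0>
R:4↔1 J1 <6,4,0>
P:5↔1 J1 <6,5,0>
PS:3↔4 J2 <6,5,1>
3×5 − 2×5 − 1×1 = 4

M = 4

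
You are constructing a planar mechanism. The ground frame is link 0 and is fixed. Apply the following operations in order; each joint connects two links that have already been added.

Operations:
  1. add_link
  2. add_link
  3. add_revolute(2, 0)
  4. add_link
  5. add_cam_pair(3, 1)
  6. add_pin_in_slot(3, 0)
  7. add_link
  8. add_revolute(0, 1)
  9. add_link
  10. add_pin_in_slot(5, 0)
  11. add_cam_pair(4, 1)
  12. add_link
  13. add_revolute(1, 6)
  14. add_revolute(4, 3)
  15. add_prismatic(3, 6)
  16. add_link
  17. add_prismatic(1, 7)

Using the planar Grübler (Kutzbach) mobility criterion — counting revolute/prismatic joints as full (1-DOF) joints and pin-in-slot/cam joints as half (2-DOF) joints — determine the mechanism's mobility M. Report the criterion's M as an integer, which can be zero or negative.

link 0 = ground. State L|J1|J2 = 1|0|0
+link1  2|0|0
+link2  3|0|0
R(2,0) f=1→J1  3|1|0
+link3  4|1|0
C(3,1) f=2→J2  4|1|1
PS(3,0) f=2→J2  4|1|2
+link4  5|1|2
R(0,1) f=1→J1  5|2|2
+link5  6|2|2
PS(5,0) f=2→J2  6|2|3
C(4,1) f=2→J2  6|2|4
+link6  7|2|4
R(1,6) f=1→J1  7|3|4
R(4,3) f=1→J1  7|4|4
P(3,6) f=1→J1  7|5|4
+link7  8|5|4
P(1,7) f=1→J1  8|6|4
M = 3(8−1)−2·6−4 = 21−12−4 = 5

M = 5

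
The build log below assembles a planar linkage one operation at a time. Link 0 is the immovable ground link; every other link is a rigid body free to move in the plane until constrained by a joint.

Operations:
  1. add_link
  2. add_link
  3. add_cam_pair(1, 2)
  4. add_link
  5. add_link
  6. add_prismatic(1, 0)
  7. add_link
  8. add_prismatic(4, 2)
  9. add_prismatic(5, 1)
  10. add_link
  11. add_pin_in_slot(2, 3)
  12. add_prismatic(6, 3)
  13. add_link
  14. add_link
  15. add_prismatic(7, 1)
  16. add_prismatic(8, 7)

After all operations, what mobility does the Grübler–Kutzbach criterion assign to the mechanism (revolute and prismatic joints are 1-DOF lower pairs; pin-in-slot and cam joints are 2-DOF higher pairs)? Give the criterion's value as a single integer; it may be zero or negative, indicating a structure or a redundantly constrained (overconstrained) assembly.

link 0 = ground. State L|J1|J2 = 1|0|0
+link1  2|0|0
+link2  3|0|0
C(1,2) f=2→J2  3|0|1
+link3  4|0|1
+link4  5|0|1
P(1,0) f=1→J1  5|1|1
+link5  6|1|1
P(4,2) f=1→J1  6|2|1
P(5,1) f=1→J1  6|3|1
+link6  7|3|1
PS(2,3) f=2→J2  7|3|2
P(6,3) f=1→J1  7|4|2
+link7  8|4|2
+link8  9|4|2
P(7,1) f=1→J1  9|5|2
P(8,7) f=1→J1  9|6|2
M = 3(9−1)−2·6−2 = 24−12−2 = 10

M = 10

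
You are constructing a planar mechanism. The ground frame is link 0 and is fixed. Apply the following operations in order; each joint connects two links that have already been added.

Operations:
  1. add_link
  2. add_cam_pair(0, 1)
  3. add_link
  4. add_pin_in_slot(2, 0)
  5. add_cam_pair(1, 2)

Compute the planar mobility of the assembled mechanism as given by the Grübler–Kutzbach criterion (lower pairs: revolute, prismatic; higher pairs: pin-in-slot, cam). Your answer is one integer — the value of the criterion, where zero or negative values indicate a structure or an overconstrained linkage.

M = 3

L=1 J1=0 J2=0
add link → L=2 J1=0 J2=0
C@0,1 dof=2 J2 → L=2 J1=0 J2=1
add link → L=3 J1=0 J2=1
PS@2,0 dof=2 J2 → L=3 J1=0 J2=2
C@1,2 dof=2 J2 → L=3 J1=0 J2=3
M=3(L−1)−2J1−J2=3·2−2·0−3=3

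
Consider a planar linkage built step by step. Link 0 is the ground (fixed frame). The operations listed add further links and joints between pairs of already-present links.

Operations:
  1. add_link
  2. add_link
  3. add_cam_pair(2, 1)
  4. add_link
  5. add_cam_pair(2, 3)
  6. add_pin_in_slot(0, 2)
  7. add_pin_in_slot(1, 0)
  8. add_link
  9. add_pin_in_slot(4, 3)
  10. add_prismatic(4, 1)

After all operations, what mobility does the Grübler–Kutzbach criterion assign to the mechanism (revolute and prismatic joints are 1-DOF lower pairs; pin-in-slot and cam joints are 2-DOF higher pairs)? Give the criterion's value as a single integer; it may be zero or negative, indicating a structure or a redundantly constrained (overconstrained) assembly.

[1;0;0] (link 0 is ground)
L+ [2;0;0]
L+ [3;0;0]
C(2,1)∈J2 [3;0;1]
L+ [4;0;1]
C(2,3)∈J2 [4;0;2]
PS(0,2)∈J2 [4;0;3]
PS(1,0)∈J2 [4;0;4]
L+ [5;0;4]
PS(4,3)∈J2 [5;0;5]
P(4,1)∈J1 [5;1;5]
mobility = 12 − 2 − 5 = 5

M = 5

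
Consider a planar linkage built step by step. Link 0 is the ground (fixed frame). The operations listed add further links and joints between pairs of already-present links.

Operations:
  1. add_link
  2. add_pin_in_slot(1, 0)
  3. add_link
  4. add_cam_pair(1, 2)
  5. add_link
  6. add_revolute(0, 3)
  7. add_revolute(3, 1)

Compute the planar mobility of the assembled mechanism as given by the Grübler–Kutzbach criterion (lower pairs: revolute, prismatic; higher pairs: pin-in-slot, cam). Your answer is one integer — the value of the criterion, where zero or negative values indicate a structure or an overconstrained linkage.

M = 3

ground; <1,0,0>
#1 <2,0,0>
PS:1↔0 J2 <2,0,1>
#2 <3,0,1>
C:1↔2 J2 <3,0,2>
#3 <4,0,2>
R:0↔3 J1 <4,1,2>
R:3↔1 J1 <4,2,2>
3×3 − 2×2 − 1×2 = 3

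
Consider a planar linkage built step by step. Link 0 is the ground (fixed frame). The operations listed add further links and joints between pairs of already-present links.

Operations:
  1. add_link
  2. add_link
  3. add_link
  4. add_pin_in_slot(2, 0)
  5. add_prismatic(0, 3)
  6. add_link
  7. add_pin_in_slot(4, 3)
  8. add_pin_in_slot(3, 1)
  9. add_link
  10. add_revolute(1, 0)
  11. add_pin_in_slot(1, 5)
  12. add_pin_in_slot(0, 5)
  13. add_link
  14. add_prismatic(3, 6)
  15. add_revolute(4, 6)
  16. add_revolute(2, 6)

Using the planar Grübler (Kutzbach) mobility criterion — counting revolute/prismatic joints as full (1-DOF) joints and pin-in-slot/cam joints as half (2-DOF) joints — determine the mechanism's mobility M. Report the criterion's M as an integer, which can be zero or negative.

link 0 = ground. State L|J1|J2 = 1|0|0
+link1  2|0|0
+link2  3|0|0
+link3  4|0|0
PS(2,0) f=2→J2  4|0|1
P(0,3) f=1→J1  4|1|1
+link4  5|1|1
PS(4,3) f=2→J2  5|1|2
PS(3,1) f=2→J2  5|1|3
+link5  6|1|3
R(1,0) f=1→J1  6|2|3
PS(1,5) f=2→J2  6|2|4
PS(0,5) f=2→J2  6|2|5
+link6  7|2|5
P(3,6) f=1→J1  7|3|5
R(4,6) f=1→J1  7|4|5
R(2,6) f=1→J1  7|5|5
M = 3(7−1)−2·5−5 = 18−10−5 = 3

M = 3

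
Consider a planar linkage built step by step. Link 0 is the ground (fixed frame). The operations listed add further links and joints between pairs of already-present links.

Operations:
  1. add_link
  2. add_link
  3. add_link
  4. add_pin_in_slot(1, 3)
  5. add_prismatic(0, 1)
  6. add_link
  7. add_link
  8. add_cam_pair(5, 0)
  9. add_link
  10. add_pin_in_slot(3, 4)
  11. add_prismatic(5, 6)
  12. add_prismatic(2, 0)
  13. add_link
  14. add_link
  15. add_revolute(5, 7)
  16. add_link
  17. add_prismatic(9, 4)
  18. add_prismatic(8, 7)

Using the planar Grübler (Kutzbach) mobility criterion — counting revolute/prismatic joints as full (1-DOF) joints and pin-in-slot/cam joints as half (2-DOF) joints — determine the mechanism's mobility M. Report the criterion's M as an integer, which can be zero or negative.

M = 12

L=1 J1=0 J2=0
add link → L=2 J1=0 J2=0
add link → L=3 J1=0 J2=0
add link → L=4 J1=0 J2=0
PS@1,3 dof=2 J2 → L=4 J1=0 J2=1
P@0,1 dof=1 J1 → L=4 J1=1 J2=1
add link → L=5 J1=1 J2=1
add link → L=6 J1=1 J2=1
C@5,0 dof=2 J2 → L=6 J1=1 J2=2
add link → L=7 J1=1 J2=2
PS@3,4 dof=2 J2 → L=7 J1=1 J2=3
P@5,6 dof=1 J1 → L=7 J1=2 J2=3
P@2,0 dof=1 J1 → L=7 J1=3 J2=3
add link → L=8 J1=3 J2=3
add link → L=9 J1=3 J2=3
R@5,7 dof=1 J1 → L=9 J1=4 J2=3
add link → L=10 J1=4 J2=3
P@9,4 dof=1 J1 → L=10 J1=5 J2=3
P@8,7 dof=1 J1 → L=10 J1=6 J2=3
M=3(L−1)−2J1−J2=3·9−2·6−3=12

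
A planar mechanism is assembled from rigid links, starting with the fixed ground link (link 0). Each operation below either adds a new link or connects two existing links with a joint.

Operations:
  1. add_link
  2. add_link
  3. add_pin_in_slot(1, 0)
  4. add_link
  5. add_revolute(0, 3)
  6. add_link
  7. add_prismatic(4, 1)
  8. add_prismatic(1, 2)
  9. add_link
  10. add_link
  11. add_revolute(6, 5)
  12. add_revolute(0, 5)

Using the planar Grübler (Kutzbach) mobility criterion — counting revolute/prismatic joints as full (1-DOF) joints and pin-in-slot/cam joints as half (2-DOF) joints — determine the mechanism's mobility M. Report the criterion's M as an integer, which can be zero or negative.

L=1 J1=0 J2=0
add link → L=2 J1=0 J2=0
add link → L=3 J1=0 J2=0
PS@1,0 dof=2 J2 → L=3 J1=0 J2=1
add link → L=4 J1=0 J2=1
R@0,3 dof=1 J1 → L=4 J1=1 J2=1
add link → L=5 J1=1 J2=1
P@4,1 dof=1 J1 → L=5 J1=2 J2=1
P@1,2 dof=1 J1 → L=5 J1=3 J2=1
add link → L=6 J1=3 J2=1
add link → L=7 J1=3 J2=1
R@6,5 dof=1 J1 → L=7 J1=4 J2=1
R@0,5 dof=1 J1 → L=7 J1=5 J2=1
M=3(L−1)−2J1−J2=3·6−2·5−1=7

M = 7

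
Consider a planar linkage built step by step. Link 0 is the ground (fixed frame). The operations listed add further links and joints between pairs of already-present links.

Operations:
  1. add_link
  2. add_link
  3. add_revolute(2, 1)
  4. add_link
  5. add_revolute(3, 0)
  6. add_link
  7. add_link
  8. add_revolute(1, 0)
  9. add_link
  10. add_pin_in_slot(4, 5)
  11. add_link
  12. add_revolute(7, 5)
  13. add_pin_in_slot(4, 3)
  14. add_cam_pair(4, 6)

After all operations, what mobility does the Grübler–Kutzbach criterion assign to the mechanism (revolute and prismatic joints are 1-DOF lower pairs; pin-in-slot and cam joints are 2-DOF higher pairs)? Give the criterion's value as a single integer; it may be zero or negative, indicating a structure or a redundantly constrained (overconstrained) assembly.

M = 10

ground; <1,0,0>
#1 <2,0,0>
#2 <3,0,0>
R:2↔1 J1 <3,1,0>
#3 <4,1,0>
R:3↔0 J1 <4,2,0>
#4 <5,2,0>
#5 <6,2,0>
R:1↔0 J1 <6,3,0>
#6 <7,3,0>
PS:4↔5 J2 <7,3,1>
#7 <8,3,1>
R:7↔5 J1 <8,4,1>
PS:4↔3 J2 <8,4,2>
C:4↔6 J2 <8,4,3>
3×7 − 2×4 − 1×3 = 10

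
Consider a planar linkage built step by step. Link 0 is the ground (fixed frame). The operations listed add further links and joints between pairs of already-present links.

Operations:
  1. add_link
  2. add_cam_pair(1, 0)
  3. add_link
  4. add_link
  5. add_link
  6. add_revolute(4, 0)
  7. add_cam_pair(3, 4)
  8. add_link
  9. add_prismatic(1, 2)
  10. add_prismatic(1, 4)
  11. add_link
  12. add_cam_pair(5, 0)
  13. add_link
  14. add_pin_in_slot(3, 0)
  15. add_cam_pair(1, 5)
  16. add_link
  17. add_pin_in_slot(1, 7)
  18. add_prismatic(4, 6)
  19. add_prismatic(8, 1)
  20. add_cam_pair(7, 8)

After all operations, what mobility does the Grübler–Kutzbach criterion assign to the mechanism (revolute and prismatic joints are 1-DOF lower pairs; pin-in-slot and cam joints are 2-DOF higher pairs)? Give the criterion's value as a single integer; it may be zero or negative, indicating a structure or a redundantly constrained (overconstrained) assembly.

L=1 J1=0 J2=0
add link → L=2 J1=0 J2=0
C@1,0 dof=2 J2 → L=2 J1=0 J2=1
add link → L=3 J1=0 J2=1
add link → L=4 J1=0 J2=1
add link → L=5 J1=0 J2=1
R@4,0 dof=1 J1 → L=5 J1=1 J2=1
C@3,4 dof=2 J2 → L=5 J1=1 J2=2
add link → L=6 J1=1 J2=2
P@1,2 dof=1 J1 → L=6 J1=2 J2=2
P@1,4 dof=1 J1 → L=6 J1=3 J2=2
add link → L=7 J1=3 J2=2
C@5,0 dof=2 J2 → L=7 J1=3 J2=3
add link → L=8 J1=3 J2=3
PS@3,0 dof=2 J2 → L=8 J1=3 J2=4
C@1,5 dof=2 J2 → L=8 J1=3 J2=5
add link → L=9 J1=3 J2=5
PS@1,7 dof=2 J2 → L=9 J1=3 J2=6
P@4,6 dof=1 J1 → L=9 J1=4 J2=6
P@8,1 dof=1 J1 → L=9 J1=5 J2=6
C@7,8 dof=2 J2 → L=9 J1=5 J2=7
M=3(L−1)−2J1−J2=3·8−2·5−7=7

M = 7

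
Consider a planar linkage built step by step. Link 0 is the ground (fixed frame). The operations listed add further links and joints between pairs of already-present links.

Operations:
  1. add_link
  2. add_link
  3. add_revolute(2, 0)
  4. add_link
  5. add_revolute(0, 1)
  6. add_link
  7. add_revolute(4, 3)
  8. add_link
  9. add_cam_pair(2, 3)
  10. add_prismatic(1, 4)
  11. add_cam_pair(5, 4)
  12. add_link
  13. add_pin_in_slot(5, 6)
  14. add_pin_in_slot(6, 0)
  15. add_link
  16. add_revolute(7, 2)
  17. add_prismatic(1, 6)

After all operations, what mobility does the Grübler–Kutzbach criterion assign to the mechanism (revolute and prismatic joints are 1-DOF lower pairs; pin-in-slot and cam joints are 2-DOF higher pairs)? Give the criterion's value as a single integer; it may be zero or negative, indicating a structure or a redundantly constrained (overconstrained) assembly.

M = 5

ground; <1,0,0>
#1 <2,0,0>
#2 <3,0,0>
R:2↔0 J1 <3,1,0>
#3 <4,1,0>
R:0↔1 J1 <4,2,0>
#4 <5,2,0>
R:4↔3 J1 <5,3,0>
#5 <6,3,0>
C:2↔3 J2 <6,3,1>
P:1↔4 J1 <6,4,1>
C:5↔4 J2 <6,4,2>
#6 <7,4,2>
PS:5↔6 J2 <7,4,3>
PS:6↔0 J2 <7,4,4>
#7 <8,4,4>
R:7↔2 J1 <8,5,4>
P:1↔6 J1 <8,6,4>
3×7 − 2×6 − 1×4 = 5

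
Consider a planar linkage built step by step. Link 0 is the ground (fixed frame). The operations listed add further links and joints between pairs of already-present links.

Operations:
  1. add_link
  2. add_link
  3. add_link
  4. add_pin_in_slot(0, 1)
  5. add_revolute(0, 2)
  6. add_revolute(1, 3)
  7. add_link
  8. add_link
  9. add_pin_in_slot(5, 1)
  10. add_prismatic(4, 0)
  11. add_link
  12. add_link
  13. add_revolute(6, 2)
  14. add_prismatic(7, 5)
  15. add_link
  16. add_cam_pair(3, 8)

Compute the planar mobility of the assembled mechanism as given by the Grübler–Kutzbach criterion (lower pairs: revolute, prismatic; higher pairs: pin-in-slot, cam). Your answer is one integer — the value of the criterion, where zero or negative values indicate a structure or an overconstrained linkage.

M = 11

(L,J1,J2)=(1,0,0); link0 fixed
link1: (2,0,0)
link2: (3,0,0)
link3: (4,0,0)
PS 0-1 [J2]: (4,0,1)
R 0-2 [J1]: (4,1,1)
R 1-3 [J1]: (4,2,1)
link4: (5,2,1)
link5: (6,2,1)
PS 5-1 [J2]: (6,2,2)
P 4-0 [J1]: (6,3,2)
link6: (7,3,2)
link7: (8,3,2)
R 6-2 [J1]: (8,4,2)
P 7-5 [J1]: (8,5,2)
link8: (9,5,2)
C 3-8 [J2]: (9,5,3)
Grübler: 3·8 − 2·5 − 3 = 11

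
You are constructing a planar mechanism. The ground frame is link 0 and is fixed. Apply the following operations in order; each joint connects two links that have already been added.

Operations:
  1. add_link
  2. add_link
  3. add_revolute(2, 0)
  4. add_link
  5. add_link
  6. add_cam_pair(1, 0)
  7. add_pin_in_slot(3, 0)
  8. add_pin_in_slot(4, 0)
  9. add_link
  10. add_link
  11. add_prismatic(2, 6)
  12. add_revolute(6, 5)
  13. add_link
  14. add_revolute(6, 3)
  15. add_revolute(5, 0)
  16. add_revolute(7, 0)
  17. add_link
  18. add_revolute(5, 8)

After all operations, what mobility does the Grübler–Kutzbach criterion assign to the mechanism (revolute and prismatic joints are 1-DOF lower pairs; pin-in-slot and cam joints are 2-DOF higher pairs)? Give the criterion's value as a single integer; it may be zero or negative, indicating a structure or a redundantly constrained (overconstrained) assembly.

M = 7

(L,J1,J2)=(1,0,0); link0 fixed
link1: (2,0,0)
link2: (3,0,0)
R 2-0 [J1]: (3,1,0)
link3: (4,1,0)
link4: (5,1,0)
C 1-0 [J2]: (5,1,1)
PS 3-0 [J2]: (5,1,2)
PS 4-0 [J2]: (5,1,3)
link5: (6,1,3)
link6: (7,1,3)
P 2-6 [J1]: (7,2,3)
R 6-5 [J1]: (7,3,3)
link7: (8,3,3)
R 6-3 [J1]: (8,4,3)
R 5-0 [J1]: (8,5,3)
R 7-0 [J1]: (8,6,3)
link8: (9,6,3)
R 5-8 [J1]: (9,7,3)
Grübler: 3·8 − 2·7 − 3 = 7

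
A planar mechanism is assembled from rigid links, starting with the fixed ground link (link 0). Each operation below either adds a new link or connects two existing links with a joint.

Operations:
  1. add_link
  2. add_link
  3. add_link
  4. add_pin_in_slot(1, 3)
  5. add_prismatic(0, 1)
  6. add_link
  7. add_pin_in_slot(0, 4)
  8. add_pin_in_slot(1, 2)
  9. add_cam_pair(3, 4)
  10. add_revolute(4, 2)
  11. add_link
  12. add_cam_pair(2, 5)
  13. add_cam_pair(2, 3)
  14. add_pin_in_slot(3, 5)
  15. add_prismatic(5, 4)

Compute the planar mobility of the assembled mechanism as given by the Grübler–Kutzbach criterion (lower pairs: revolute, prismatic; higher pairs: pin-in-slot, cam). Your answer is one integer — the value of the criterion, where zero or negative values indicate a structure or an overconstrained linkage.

M = 2

ground; <1,0,0>
#1 <2,0,0>
#2 <3,0,0>
#3 <4,0,0>
PS:1↔3 J2 <4,0,1>
P:0↔1 J1 <4,1,1>
#4 <5,1,1>
PS:0↔4 J2 <5,1,2>
PS:1↔2 J2 <5,1,3>
C:3↔4 J2 <5,1,4>
R:4↔2 J1 <5,2,4>
#5 <6,2,4>
C:2↔5 J2 <6,2,5>
C:2↔3 J2 <6,2,6>
PS:3↔5 J2 <6,2,7>
P:5↔4 J1 <6,3,7>
3×5 − 2×3 − 1×7 = 2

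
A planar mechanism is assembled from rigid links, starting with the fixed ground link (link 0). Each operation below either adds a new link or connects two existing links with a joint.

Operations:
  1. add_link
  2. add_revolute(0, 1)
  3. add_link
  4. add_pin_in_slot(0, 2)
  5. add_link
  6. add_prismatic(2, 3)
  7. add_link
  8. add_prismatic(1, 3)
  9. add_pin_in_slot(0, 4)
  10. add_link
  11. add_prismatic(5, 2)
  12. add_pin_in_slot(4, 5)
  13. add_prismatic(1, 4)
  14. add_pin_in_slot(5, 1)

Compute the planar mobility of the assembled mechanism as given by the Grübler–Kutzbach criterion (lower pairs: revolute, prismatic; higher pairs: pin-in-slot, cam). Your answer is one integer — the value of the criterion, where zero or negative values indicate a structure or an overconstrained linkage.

(L,J1,J2)=(1,0,0); link0 fixed
link1: (2,0,0)
R 0-1 [J1]: (2,1,0)
link2: (3,1,0)
PS 0-2 [J2]: (3,1,1)
link3: (4,1,1)
P 2-3 [J1]: (4,2,1)
link4: (5,2,1)
P 1-3 [J1]: (5,3,1)
PS 0-4 [J2]: (5,3,2)
link5: (6,3,2)
P 5-2 [J1]: (6,4,2)
PS 4-5 [J2]: (6,4,3)
P 1-4 [J1]: (6,5,3)
PS 5-1 [J2]: (6,5,4)
Grübler: 3·5 − 2·5 − 4 = 1

M = 1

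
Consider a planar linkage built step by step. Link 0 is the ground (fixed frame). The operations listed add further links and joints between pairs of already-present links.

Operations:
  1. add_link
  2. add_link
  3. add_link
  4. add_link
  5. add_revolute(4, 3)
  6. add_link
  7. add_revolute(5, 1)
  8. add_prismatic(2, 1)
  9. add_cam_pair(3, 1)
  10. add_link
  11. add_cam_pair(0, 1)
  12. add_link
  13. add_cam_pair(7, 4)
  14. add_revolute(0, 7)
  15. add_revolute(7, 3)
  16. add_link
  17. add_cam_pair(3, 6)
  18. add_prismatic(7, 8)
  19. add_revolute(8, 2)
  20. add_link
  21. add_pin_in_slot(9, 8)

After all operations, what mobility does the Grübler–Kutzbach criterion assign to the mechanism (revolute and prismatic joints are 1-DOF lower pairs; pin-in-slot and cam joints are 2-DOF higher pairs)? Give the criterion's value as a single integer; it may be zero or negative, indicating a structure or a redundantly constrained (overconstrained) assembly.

L=1 J1=0 J2=0
add link → L=2 J1=0 J2=0
add link → L=3 J1=0 J2=0
add link → L=4 J1=0 J2=0
add link → L=5 J1=0 J2=0
R@4,3 dof=1 J1 → L=5 J1=1 J2=0
add link → L=6 J1=1 J2=0
R@5,1 dof=1 J1 → L=6 J1=2 J2=0
P@2,1 dof=1 J1 → L=6 J1=3 J2=0
C@3,1 dof=2 J2 → L=6 J1=3 J2=1
add link → L=7 J1=3 J2=1
C@0,1 dof=2 J2 → L=7 J1=3 J2=2
add link → L=8 J1=3 J2=2
C@7,4 dof=2 J2 → L=8 J1=3 J2=3
R@0,7 dof=1 J1 → L=8 J1=4 J2=3
R@7,3 dof=1 J1 → L=8 J1=5 J2=3
add link → L=9 J1=5 J2=3
C@3,6 dof=2 J2 → L=9 J1=5 J2=4
P@7,8 dof=1 J1 → L=9 J1=6 J2=4
R@8,2 dof=1 J1 → L=9 J1=7 J2=4
add link → L=10 J1=7 J2=4
PS@9,8 dof=2 J2 → L=10 J1=7 J2=5
M=3(L−1)−2J1−J2=3·9−2·7−5=8

M = 8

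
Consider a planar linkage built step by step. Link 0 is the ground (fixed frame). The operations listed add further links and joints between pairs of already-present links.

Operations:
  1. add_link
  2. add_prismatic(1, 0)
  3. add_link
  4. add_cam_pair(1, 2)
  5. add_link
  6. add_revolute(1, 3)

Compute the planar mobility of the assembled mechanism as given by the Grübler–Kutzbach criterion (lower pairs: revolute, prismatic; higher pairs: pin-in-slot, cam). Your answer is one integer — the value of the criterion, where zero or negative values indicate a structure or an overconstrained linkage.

M = 4

[1;0;0] (link 0 is ground)
L+ [2;0;0]
P(1,0)∈J1 [2;1;0]
L+ [3;1;0]
C(1,2)∈J2 [3;1;1]
L+ [4;1;1]
R(1,3)∈J1 [4;2;1]
mobility = 9 − 4 − 1 = 4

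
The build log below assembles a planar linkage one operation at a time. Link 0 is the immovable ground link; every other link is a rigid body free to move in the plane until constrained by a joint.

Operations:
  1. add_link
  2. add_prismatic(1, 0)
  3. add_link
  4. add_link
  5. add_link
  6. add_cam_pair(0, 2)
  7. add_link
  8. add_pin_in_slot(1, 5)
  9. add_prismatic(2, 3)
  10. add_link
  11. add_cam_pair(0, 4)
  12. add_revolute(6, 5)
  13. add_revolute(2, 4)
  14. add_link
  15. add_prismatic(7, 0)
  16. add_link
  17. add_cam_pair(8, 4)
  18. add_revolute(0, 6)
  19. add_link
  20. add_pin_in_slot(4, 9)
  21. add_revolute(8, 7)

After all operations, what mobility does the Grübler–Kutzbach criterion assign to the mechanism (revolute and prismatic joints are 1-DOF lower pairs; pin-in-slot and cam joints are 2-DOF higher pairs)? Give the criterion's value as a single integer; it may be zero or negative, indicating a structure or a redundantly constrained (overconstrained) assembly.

M = 8

link 0 = ground. State L|J1|J2 = 1|0|0
+link1  2|0|0
P(1,0) f=1→J1  2|1|0
+link2  3|1|0
+link3  4|1|0
+link4  5|1|0
C(0,2) f=2→J2  5|1|1
+link5  6|1|1
PS(1,5) f=2→J2  6|1|2
P(2,3) f=1→J1  6|2|2
+link6  7|2|2
C(0,4) f=2→J2  7|2|3
R(6,5) f=1→J1  7|3|3
R(2,4) f=1→J1  7|4|3
+link7  8|4|3
P(7,0) f=1→J1  8|5|3
+link8  9|5|3
C(8,4) f=2→J2  9|5|4
R(0,6) f=1→J1  9|6|4
+link9  10|6|4
PS(4,9) f=2→J2  10|6|5
R(8,7) f=1→J1  10|7|5
M = 3(10−1)−2·7−5 = 27−14−5 = 8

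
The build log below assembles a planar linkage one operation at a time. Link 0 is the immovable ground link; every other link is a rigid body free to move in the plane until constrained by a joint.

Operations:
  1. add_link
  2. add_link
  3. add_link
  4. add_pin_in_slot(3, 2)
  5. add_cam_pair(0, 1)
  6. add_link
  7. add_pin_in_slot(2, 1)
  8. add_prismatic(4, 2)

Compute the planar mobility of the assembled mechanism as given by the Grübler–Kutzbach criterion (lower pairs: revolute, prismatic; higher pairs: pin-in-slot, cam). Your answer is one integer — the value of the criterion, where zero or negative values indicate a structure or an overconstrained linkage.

[1;0;0] (link 0 is ground)
L+ [2;0;0]
L+ [3;0;0]
L+ [4;0;0]
PS(3,2)∈J2 [4;0;1]
C(0,1)∈J2 [4;0;2]
L+ [5;0;2]
PS(2,1)∈J2 [5;0;3]
P(4,2)∈J1 [5;1;3]
mobility = 12 − 2 − 3 = 7

M = 7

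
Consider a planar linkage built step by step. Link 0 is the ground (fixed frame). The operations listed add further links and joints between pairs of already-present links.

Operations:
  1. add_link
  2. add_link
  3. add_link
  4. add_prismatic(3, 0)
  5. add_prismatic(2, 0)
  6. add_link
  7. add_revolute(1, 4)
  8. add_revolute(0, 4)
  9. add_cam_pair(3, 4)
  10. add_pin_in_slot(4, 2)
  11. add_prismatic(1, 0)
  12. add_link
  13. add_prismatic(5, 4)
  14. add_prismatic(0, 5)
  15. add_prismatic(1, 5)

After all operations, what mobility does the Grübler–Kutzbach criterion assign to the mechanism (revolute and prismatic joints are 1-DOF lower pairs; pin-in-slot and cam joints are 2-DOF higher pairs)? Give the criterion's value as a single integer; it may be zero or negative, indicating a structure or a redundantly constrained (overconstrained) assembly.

link 0 = ground. State L|J1|J2 = 1|0|0
+link1  2|0|0
+link2  3|0|0
+link3  4|0|0
P(3,0) f=1→J1  4|1|0
P(2,0) f=1→J1  4|2|0
+link4  5|2|0
R(1,4) f=1→J1  5|3|0
R(0,4) f=1→J1  5|4|0
C(3,4) f=2→J2  5|4|1
PS(4,2) f=2→J2  5|4|2
P(1,0) f=1→J1  5|5|2
+link5  6|5|2
P(5,4) f=1→J1  6|6|2
P(0,5) f=1→J1  6|7|2
P(1,5) f=1→J1  6|8|2
M = 3(6−1)−2·8−2 = 15−16−2 = -3

M = -3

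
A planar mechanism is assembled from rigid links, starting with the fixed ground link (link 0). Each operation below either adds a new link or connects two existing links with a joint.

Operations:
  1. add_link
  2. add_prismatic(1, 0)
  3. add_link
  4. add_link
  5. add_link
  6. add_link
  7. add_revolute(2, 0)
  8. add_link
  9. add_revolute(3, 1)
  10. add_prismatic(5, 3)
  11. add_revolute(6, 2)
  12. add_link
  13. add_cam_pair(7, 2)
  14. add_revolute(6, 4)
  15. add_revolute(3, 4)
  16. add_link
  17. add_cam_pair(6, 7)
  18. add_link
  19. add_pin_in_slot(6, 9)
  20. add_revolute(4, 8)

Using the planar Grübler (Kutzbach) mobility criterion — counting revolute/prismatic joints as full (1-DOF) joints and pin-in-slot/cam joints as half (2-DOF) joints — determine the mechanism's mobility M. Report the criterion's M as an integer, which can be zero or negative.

M = 8

[1;0;0] (link 0 is ground)
L+ [2;0;0]
P(1,0)∈J1 [2;1;0]
L+ [3;1;0]
L+ [4;1;0]
L+ [5;1;0]
L+ [6;1;0]
R(2,0)∈J1 [6;2;0]
L+ [7;2;0]
R(3,1)∈J1 [7;3;0]
P(5,3)∈J1 [7;4;0]
R(6,2)∈J1 [7;5;0]
L+ [8;5;0]
C(7,2)∈J2 [8;5;1]
R(6,4)∈J1 [8;6;1]
R(3,4)∈J1 [8;7;1]
L+ [9;7;1]
C(6,7)∈J2 [9;7;2]
L+ [10;7;2]
PS(6,9)∈J2 [10;7;3]
R(4,8)∈J1 [10;8;3]
mobility = 27 − 16 − 3 = 8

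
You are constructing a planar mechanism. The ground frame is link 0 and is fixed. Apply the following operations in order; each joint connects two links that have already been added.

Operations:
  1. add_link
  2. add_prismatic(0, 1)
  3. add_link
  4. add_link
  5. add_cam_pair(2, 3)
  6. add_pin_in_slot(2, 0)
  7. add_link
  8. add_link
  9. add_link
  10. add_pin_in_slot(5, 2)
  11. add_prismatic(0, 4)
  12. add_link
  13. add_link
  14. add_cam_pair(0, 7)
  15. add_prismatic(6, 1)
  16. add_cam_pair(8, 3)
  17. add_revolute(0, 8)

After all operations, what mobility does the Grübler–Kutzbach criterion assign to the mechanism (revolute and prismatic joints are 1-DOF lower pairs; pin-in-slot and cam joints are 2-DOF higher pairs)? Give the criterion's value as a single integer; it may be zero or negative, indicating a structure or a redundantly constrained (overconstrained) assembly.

L=1 J1=0 J2=0
add link → L=2 J1=0 J2=0
P@0,1 dof=1 J1 → L=2 J1=1 J2=0
add link → L=3 J1=1 J2=0
add link → L=4 J1=1 J2=0
C@2,3 dof=2 J2 → L=4 J1=1 J2=1
PS@2,0 dof=2 J2 → L=4 J1=1 J2=2
add link → L=5 J1=1 J2=2
add link → L=6 J1=1 J2=2
add link → L=7 J1=1 J2=2
PS@5,2 dof=2 J2 → L=7 J1=1 J2=3
P@0,4 dof=1 J1 → L=7 J1=2 J2=3
add link → L=8 J1=2 J2=3
add link → L=9 J1=2 J2=3
C@0,7 dof=2 J2 → L=9 J1=2 J2=4
P@6,1 dof=1 J1 → L=9 J1=3 J2=4
C@8,3 dof=2 J2 → L=9 J1=3 J2=5
R@0,8 dof=1 J1 → L=9 J1=4 J2=5
M=3(L−1)−2J1−J2=3·8−2·4−5=11

M = 11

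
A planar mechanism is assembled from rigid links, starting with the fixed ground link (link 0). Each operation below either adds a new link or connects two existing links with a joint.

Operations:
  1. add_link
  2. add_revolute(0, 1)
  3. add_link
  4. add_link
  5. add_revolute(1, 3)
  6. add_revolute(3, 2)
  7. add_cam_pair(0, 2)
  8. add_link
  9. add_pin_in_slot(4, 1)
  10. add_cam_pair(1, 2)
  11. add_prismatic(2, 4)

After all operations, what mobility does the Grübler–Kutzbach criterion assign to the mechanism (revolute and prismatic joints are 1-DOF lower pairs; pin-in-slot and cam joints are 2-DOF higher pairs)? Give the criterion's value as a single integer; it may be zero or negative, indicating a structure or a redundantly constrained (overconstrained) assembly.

(L,J1,J2)=(1,0,0); link0 fixed
link1: (2,0,0)
R 0-1 [J1]: (2,1,0)
link2: (3,1,0)
link3: (4,1,0)
R 1-3 [J1]: (4,2,0)
R 3-2 [J1]: (4,3,0)
C 0-2 [J2]: (4,3,1)
link4: (5,3,1)
PS 4-1 [J2]: (5,3,2)
C 1-2 [J2]: (5,3,3)
P 2-4 [J1]: (5,4,3)
Grübler: 3·4 − 2·4 − 3 = 1

M = 1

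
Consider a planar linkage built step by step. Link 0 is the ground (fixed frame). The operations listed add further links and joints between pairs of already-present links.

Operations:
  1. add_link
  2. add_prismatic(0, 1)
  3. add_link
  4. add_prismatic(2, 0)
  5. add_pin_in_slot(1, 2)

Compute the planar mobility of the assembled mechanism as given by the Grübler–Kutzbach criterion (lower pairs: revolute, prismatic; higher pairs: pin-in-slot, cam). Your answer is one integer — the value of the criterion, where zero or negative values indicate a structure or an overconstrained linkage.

L=1 J1=0 J2=0
add link → L=2 J1=0 J2=0
P@0,1 dof=1 J1 → L=2 J1=1 J2=0
add link → L=3 J1=1 J2=0
P@2,0 dof=1 J1 → L=3 J1=2 J2=0
PS@1,2 dof=2 J2 → L=3 J1=2 J2=1
M=3(L−1)−2J1−J2=3·2−2·2−1=1

M = 1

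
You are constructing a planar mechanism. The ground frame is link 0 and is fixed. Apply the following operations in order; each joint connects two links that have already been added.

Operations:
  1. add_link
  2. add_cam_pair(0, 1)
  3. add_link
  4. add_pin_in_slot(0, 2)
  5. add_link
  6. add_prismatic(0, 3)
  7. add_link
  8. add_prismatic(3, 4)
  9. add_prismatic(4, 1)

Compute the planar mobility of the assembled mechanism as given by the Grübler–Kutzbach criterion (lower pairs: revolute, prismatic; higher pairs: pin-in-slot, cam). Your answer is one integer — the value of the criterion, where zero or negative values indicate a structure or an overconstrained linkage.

M = 4

L=1 J1=0 J2=0
add link → L=2 J1=0 J2=0
C@0,1 dof=2 J2 → L=2 J1=0 J2=1
add link → L=3 J1=0 J2=1
PS@0,2 dof=2 J2 → L=3 J1=0 J2=2
add link → L=4 J1=0 J2=2
P@0,3 dof=1 J1 → L=4 J1=1 J2=2
add link → L=5 J1=1 J2=2
P@3,4 dof=1 J1 → L=5 J1=2 J2=2
P@4,1 dof=1 J1 → L=5 J1=3 J2=2
M=3(L−1)−2J1−J2=3·4−2·3−2=4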